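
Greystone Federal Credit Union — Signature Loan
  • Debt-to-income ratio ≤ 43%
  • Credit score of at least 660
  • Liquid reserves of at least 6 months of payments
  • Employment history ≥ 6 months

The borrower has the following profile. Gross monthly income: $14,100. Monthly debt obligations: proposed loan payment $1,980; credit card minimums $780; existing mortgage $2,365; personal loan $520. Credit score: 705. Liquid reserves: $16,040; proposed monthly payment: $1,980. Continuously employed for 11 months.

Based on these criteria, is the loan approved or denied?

Approved

Total monthly debts = (1,980 + 780 + 2,365 + 520) = 5,645. Debt-to-income = 5,645/14,100 = 40% — meets 43% limit
Credit score 705 ≥ 660 (meets)
Reserves = 16,040/1,980 = 8.1 months ≥ 6
Employment 11 ≥ 6 months
All criteria satisfied.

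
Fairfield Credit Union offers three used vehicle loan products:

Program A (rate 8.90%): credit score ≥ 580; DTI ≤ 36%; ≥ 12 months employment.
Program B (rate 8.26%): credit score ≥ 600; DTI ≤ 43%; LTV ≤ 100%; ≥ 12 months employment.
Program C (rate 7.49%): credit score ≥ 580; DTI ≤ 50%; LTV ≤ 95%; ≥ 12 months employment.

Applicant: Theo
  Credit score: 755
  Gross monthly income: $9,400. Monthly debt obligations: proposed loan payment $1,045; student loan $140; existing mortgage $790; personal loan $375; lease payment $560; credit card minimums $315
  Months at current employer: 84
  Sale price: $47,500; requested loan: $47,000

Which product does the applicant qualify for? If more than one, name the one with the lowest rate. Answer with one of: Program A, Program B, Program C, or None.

Total debts = (1,045 + 140 + 790 + 375 + 560 + 315) = 3,225; DTI = 3,225/9,400 = 34.3%.
LTV = 47,000/47,500 = 98.9%.
Program A: score 755 ≥ 580; DTI 34.3% ≤ 36%; employment 84 ≥ 12 mo → qualifies.
Program B: score 755 ≥ 600; DTI 34.3% ≤ 43%; LTV 98.9% ≤ 100%; employment 84 ≥ 12 mo → qualifies.
Program C: score 755 ≥ 580; DTI 34.3% ≤ 50%; LTV 98.9% > 95%; employment 84 ≥ 12 mo → does not qualify.
Qualifying: Program A, Program B. Lowest rate is 8.26% → Program B.

Program B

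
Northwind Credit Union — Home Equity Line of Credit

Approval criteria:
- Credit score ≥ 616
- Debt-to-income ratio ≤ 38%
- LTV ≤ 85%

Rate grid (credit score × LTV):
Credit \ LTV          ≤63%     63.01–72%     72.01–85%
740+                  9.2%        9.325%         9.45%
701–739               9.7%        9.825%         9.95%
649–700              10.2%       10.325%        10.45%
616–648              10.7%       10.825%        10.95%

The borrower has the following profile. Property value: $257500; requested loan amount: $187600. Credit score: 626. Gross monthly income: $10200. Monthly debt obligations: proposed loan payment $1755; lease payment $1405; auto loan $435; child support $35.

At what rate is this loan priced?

Credit score 626 ≥ 616; Total monthly debts = (1,755 + 1,405 + 435 + 35) = 3,630. DTI: 3,630 ÷ 10,200 = 35.6%, within the 38% cap
Loan-to-value = 187,600/257,500 = 72.9% — pass (85% max)
Credit 626 → row 616–648; LTV 72.9% → column 72.01–85%. Grid cell → 10.95%.

10.95%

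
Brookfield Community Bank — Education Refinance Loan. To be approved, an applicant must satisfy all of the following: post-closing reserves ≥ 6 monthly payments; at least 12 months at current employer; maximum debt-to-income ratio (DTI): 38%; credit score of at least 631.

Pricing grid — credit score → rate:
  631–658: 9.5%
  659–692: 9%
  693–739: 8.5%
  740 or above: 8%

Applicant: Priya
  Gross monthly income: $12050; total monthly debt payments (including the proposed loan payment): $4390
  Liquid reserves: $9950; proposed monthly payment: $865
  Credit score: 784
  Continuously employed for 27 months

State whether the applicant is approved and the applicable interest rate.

Approved at 8%

Credit score 784 ≥ 631 (meets minimum)
Debt-to-income = 4,390/12,050 = 36.4% — meets 38% limit
Employment 27 ≥ 12 months
Reserves = 9,950/865 = 11.5 months ≥ 6
All requirements met. Score 784 falls in the 740 or above tier → 8%.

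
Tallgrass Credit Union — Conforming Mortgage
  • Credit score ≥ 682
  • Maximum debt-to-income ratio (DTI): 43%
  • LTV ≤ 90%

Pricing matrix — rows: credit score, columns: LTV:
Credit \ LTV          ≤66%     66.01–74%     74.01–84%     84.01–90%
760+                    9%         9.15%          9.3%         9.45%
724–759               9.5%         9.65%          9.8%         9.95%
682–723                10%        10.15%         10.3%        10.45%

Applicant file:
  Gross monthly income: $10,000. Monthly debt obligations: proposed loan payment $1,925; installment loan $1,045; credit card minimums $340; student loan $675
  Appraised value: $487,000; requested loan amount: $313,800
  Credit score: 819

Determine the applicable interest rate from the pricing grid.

Credit score 819 ≥ 682; Total monthly debts = (1,925 + 1,045 + 340 + 675) = 3,985. DTI: 3,985 ÷ 10,000 = 39.9%, within the 43% cap
Loan-to-value = 313,800/487,000 = 64.4% — pass (90% max)
Score 819 is in the 760+ band; LTV 64.4% is in the ≤66% band → 9%.

9%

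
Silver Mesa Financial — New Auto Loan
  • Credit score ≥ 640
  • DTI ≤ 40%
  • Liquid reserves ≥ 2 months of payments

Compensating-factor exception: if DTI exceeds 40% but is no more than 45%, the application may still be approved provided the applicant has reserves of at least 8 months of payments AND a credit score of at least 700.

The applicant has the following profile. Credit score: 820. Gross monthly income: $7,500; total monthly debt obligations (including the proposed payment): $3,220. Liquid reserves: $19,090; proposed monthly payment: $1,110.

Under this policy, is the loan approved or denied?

Approved

Credit score 820 ≥ 640 (meets base)
DTI: 3,220 ÷ 7,500 = 42.9%, over the 40% base limit.
Reserves: 19,090 ÷ 1,110 = 17.2 months (meets 2-month minimum)
DTI 42.9% is within the 40%–45% exception band; checking compensating factors.
Override check — reserves: 17.2 mo (ok); score: 820 (ok).
Both override conditions satisfied; DTI exception granted.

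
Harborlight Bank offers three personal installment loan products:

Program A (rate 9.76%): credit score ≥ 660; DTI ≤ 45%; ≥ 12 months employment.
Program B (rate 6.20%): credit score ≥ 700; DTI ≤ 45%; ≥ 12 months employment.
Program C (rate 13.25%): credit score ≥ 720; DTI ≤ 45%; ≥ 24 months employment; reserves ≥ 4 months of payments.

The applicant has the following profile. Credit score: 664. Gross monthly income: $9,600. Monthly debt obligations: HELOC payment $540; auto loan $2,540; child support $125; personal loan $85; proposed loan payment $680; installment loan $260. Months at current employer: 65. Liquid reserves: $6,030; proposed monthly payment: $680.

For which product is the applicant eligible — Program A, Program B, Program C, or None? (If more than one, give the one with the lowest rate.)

Program A

Total debts = (540 + 2,540 + 125 + 85 + 680 + 260) = 4,230; DTI = 4,230/9,600 = 44.1%.
Reserves = 6,030/680 = 8.9 months.
Program A: score 664 ≥ 660; DTI 44.1% ≤ 45%; employment 65 ≥ 12 mo → qualifies.
Program B: score 664 < 700; DTI 44.1% ≤ 45%; employment 65 ≥ 12 mo → does not qualify.
Program C: score 664 < 720; DTI 44.1% ≤ 45%; employment 65 ≥ 24 mo; reserves 8.9 ≥ 4 mo → does not qualify.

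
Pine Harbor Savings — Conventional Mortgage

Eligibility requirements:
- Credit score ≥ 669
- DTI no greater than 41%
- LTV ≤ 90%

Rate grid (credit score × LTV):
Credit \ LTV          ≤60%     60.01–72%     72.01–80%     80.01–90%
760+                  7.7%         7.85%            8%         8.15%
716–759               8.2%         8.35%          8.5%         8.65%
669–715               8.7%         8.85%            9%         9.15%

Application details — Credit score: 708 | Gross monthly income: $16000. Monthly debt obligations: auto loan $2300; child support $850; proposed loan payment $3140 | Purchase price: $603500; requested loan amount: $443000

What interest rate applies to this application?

Credit score 708 ≥ 669; Total monthly debts = (2,300 + 850 + 3,140) = 6,290. DTI = 6,290/16,000 = 39.3% ≤ 41%
LTV: 443,000 ÷ 603,500 = 73.4%, within 90% cap
Score 708 is in the 669–715 band; LTV 73.4% is in the 72.01–80% band → 9%.

9%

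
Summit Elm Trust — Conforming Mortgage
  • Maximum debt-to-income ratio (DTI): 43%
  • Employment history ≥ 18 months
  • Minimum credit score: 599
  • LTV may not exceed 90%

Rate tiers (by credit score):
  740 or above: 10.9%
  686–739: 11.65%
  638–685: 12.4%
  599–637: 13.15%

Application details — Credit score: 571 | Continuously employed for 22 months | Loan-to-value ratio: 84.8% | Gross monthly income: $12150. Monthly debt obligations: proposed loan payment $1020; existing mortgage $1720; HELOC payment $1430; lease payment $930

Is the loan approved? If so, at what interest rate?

Denied

Credit score 571 < 599 (below minimum)
Total monthly debts = (1,020 + 1,720 + 1,430 + 930) = 5,100. DTI: 5,100 ÷ 12,150 = 42%, within the 43% cap
Employment 22 ≥ 18 months
LTV 84.8% — within 90%
Not all requirements met → denied.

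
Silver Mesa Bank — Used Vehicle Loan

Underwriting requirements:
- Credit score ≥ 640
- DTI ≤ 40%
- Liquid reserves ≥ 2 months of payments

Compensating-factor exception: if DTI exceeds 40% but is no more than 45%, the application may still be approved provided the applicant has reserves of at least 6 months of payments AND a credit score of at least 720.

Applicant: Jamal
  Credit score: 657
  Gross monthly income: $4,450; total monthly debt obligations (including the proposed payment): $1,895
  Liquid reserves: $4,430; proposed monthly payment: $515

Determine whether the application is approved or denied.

Denied

Credit score 657 ≥ 640 (meets base)
DTI = 1,895/4,450 = 42.6% > 40% — standard DTI limit exceeded.
Liquid reserves cover 4,430/515 = 8.6 months — ≥ 2 required
DTI 42.6% is within the 40%–45% exception band; checking compensating factors.
Override check — reserves: 8.6 mo (ok); score: 657 (below 720).
Override conditions not both satisfied; exception does not apply.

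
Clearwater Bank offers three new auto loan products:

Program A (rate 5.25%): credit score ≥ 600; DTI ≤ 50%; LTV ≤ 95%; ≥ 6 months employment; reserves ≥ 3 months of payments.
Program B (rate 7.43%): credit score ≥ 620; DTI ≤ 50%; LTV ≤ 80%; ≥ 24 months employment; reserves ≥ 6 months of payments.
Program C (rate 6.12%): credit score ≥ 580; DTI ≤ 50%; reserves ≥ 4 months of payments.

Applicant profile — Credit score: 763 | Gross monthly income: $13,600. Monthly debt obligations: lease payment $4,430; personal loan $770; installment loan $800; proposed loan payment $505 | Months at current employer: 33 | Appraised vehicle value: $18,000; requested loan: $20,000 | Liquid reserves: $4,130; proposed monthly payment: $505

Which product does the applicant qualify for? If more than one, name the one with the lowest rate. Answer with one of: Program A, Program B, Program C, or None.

Program C

Total debts = (4,430 + 770 + 800 + 505) = 6,505; DTI = 6,505/13,600 = 47.8%.
LTV = 20,000/18,000 = 111.1%.
Reserves = 4,130/505 = 8.2 months.
Program A: score 763 ≥ 600; DTI 47.8% ≤ 50%; LTV 111.1% > 95%; employment 33 ≥ 6 mo; reserves 8.2 ≥ 3 mo → does not qualify.
Program B: score 763 ≥ 620; DTI 47.8% ≤ 50%; LTV 111.1% > 80%; employment 33 ≥ 24 mo; reserves 8.2 ≥ 6 mo → does not qualify.
Program C: score 763 ≥ 580; DTI 47.8% ≤ 50%; reserves 8.2 ≥ 4 mo → qualifies.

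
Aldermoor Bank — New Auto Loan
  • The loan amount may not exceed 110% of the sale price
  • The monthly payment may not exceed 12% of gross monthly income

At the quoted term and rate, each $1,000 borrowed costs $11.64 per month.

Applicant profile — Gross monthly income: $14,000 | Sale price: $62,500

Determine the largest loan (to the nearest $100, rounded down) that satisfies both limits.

Payment cap: 12% × $14,000 = $1,680/month.
At $11.64 per $1,000, that supports 1,680/11.64 × 1,000 ≈ $144,329 → $144,300.
LTV cap: 110% × $62,500 = $68,750 → $68,700.
Binding constraint: loan-to-value.

$68,700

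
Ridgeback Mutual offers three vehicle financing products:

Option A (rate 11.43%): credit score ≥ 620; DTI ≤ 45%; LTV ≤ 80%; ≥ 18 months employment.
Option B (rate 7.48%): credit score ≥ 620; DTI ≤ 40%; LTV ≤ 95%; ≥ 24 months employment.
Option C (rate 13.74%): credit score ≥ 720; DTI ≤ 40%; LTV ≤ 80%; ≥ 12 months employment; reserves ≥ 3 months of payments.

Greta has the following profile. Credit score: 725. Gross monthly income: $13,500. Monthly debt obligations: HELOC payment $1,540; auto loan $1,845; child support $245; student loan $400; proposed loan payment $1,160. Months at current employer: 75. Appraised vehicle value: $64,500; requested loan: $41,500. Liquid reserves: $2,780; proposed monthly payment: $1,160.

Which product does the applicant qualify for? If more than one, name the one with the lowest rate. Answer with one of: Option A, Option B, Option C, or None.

Option B

Total debts = (1,540 + 1,845 + 245 + 400 + 1,160) = 5,190; DTI = 5,190/13,500 = 38.4%.
LTV = 41,500/64,500 = 64.3%.
Reserves = 2,780/1,160 = 2.4 months.
Option A: score 725 ≥ 620; DTI 38.4% ≤ 45%; LTV 64.3% ≤ 80%; employment 75 ≥ 18 mo → qualifies.
Option B: score 725 ≥ 620; DTI 38.4% ≤ 40%; LTV 64.3% ≤ 95%; employment 75 ≥ 24 mo → qualifies.
Option C: score 725 ≥ 720; DTI 38.4% ≤ 40%; LTV 64.3% ≤ 80%; employment 75 ≥ 12 mo; reserves 2.4 < 3 mo → does not qualify.
Qualifying: Option A, Option B. Lowest rate is 7.48% → Option B.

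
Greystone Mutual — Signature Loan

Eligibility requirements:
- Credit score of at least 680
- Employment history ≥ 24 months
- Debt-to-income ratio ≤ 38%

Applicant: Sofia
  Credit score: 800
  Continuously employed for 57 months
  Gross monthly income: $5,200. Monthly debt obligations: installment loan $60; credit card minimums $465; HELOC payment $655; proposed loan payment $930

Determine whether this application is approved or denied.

Credit score 800 ≥ 680 (meets)
Employment 57 ≥ 24 months
Total monthly debts = (60 + 465 + 655 + 930) = 2,110. DTI: 2,110 ÷ 5,200 = 40.6%, exceeds the 38% cap
Fails on DTI.

Denied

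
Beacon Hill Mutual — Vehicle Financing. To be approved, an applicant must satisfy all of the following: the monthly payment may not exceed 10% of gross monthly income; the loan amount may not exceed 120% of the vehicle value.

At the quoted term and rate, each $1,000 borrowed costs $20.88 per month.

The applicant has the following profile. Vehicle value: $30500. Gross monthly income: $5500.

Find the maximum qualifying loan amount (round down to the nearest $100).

$26,300

Payment cap: 10% × $5,500 = $550/month.
At $20.88 per $1,000, that supports 550/20.88 × 1,000 ≈ $26,340 → $26,300.
LTV cap: 120% × $30,500 = $36,600 → $36,600.
Binding constraint: payment-to-income.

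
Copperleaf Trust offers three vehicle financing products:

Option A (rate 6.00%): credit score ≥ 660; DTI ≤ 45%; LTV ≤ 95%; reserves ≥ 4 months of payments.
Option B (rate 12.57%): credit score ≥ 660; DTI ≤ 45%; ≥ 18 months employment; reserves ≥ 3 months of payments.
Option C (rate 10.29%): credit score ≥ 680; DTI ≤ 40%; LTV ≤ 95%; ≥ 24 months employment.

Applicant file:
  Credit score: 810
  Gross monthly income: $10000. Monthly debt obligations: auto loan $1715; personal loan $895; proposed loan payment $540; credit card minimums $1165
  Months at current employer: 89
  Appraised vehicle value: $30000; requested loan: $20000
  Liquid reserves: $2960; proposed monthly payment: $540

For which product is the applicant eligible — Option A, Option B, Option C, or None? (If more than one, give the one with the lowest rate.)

Option A

Total debts = (1,715 + 895 + 540 + 1,165) = 4,315; DTI = 4,315/10,000 = 43.1%.
LTV = 20,000/30,000 = 66.7%.
Reserves = 2,960/540 = 5.5 months.
Option A: score 810 ≥ 660; DTI 43.1% ≤ 45%; LTV 66.7% ≤ 95%; reserves 5.5 ≥ 4 mo → qualifies.
Option B: score 810 ≥ 660; DTI 43.1% ≤ 45%; employment 89 ≥ 18 mo; reserves 5.5 ≥ 3 mo → qualifies.
Option C: score 810 ≥ 680; DTI 43.1% > 40%; LTV 66.7% ≤ 95%; employment 89 ≥ 24 mo → does not qualify.
Qualifying: Option A, Option B. Lowest rate is 6.00% → Option A.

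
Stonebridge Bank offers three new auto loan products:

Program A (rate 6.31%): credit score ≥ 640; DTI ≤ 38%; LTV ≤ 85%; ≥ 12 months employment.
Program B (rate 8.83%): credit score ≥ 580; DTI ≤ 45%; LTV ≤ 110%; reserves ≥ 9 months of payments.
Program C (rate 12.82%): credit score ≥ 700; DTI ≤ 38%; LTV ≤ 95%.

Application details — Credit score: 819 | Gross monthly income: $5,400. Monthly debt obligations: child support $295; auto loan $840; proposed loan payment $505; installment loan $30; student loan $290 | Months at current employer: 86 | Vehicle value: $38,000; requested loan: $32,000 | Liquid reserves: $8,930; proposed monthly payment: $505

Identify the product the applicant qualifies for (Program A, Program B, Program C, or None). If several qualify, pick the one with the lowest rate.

Program A

Total debts = (295 + 840 + 505 + 30 + 290) = 1,960; DTI = 1,960/5,400 = 36.3%.
LTV = 32,000/38,000 = 84.2%.
Reserves = 8,930/505 = 17.7 months.
Program A: score 819 ≥ 640; DTI 36.3% ≤ 38%; LTV 84.2% ≤ 85%; employment 86 ≥ 12 mo → qualifies.
Program B: score 819 ≥ 580; DTI 36.3% ≤ 45%; LTV 84.2% ≤ 110%; reserves 17.7 ≥ 9 mo → qualifies.
Program C: score 819 ≥ 700; DTI 36.3% ≤ 38%; LTV 84.2% ≤ 95% → qualifies.
Qualifying: Program A, Program B, Program C. Lowest rate is 6.31% → Program A.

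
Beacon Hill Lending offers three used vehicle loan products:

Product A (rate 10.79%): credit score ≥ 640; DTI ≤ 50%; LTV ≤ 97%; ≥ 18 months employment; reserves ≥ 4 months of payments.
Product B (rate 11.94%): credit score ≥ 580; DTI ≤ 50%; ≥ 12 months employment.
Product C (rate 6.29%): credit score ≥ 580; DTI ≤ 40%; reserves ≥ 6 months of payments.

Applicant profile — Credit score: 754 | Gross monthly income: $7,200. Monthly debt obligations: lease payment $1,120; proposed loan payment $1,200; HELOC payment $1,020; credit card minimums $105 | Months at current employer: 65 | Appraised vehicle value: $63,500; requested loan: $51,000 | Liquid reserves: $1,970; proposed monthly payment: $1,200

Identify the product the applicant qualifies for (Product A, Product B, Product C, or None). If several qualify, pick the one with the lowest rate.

Product B

Total debts = (1,120 + 1,200 + 1,020 + 105) = 3,445; DTI = 3,445/7,200 = 47.8%.
LTV = 51,000/63,500 = 80.3%.
Reserves = 1,970/1,200 = 1.6 months.
Product A: score 754 ≥ 640; DTI 47.8% ≤ 50%; LTV 80.3% ≤ 97%; employment 65 ≥ 18 mo; reserves 1.6 < 4 mo → does not qualify.
Product B: score 754 ≥ 580; DTI 47.8% ≤ 50%; employment 65 ≥ 12 mo → qualifies.
Product C: score 754 ≥ 580; DTI 47.8% > 40%; reserves 1.6 < 6 mo → does not qualify.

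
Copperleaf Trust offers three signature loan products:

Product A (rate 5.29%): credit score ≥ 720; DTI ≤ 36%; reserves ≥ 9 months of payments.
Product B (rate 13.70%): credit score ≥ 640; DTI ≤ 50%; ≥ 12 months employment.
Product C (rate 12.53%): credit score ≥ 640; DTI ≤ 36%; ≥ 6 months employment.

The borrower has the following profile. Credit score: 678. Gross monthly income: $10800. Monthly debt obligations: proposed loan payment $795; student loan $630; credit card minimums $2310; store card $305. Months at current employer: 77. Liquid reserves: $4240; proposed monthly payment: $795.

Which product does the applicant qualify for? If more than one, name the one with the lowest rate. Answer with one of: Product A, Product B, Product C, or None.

Product B

Total debts = (795 + 630 + 2,310 + 305) = 4,040; DTI = 4,040/10,800 = 37.4%.
Reserves = 4,240/795 = 5.3 months.
Product A: score 678 < 720; DTI 37.4% > 36%; reserves 5.3 < 9 mo → does not qualify.
Product B: score 678 ≥ 640; DTI 37.4% ≤ 50%; employment 77 ≥ 12 mo → qualifies.
Product C: score 678 ≥ 640; DTI 37.4% > 36%; employment 77 ≥ 6 mo → does not qualify.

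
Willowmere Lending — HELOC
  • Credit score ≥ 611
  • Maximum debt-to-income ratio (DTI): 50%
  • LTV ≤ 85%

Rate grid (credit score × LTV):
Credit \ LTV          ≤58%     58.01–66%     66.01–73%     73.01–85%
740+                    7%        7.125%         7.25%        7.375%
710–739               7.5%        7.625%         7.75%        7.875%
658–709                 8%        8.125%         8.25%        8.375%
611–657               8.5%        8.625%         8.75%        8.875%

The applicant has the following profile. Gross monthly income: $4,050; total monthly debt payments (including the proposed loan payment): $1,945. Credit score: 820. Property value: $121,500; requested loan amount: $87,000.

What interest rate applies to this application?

7.25%

Credit score 820 ≥ 611; DTI = 1,945/4,050 = 48% ≤ 50%
LTV: 87,000 ÷ 121,500 = 71.6%, within 85% cap
Credit 820 → row 740+; LTV 71.6% → column 66.01–73%. Grid cell → 7.25%.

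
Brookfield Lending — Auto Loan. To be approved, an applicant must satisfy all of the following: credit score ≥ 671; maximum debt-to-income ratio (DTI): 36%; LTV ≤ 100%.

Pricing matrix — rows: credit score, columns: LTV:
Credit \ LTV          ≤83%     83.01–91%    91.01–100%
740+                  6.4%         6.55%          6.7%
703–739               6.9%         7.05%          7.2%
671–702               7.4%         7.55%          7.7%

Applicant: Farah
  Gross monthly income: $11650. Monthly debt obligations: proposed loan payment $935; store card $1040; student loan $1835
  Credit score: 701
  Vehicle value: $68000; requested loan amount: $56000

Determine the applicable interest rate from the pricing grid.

7.4%

Credit score 701 ≥ 671; Total monthly debts = (935 + 1,040 + 1,835) = 3,810. DTI: 3,810 ÷ 11,650 = 32.7%, within the 36% cap
LTV = 56,000/68,000 = 82.4% ≤ 100%
Row: 701 falls in 671–702. Column: 82.4% falls in ≤83%. Rate = 7.4%.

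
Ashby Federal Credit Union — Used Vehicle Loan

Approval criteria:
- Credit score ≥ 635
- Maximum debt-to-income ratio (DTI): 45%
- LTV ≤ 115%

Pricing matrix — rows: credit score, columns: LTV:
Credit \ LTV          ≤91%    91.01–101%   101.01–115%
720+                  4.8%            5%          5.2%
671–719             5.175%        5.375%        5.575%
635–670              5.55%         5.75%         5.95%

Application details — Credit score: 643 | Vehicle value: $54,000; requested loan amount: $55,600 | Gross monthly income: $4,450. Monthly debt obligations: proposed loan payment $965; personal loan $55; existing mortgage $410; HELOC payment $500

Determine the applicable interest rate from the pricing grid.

Credit score 643 ≥ 635; Total monthly debts = (965 + 55 + 410 + 500) = 1,930. DTI = 1,930/4,450 = 43.4% ≤ 45%
Loan-to-value = 55,600/54,000 = 103% — pass (115% max)
Row: 643 falls in 635–670. Column: 103% falls in 101.01–115%. Rate = 5.95%.

5.95%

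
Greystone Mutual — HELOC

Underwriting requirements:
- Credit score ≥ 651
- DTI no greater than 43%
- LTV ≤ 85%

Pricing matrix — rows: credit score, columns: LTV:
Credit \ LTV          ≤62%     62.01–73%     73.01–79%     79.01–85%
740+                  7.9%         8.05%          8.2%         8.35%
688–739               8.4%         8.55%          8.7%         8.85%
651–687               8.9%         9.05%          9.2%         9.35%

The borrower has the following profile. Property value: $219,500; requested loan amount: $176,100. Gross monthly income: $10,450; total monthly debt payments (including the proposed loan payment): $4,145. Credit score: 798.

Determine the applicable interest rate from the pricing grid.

Credit score 798 ≥ 651; Debt-to-income = 4,145/10,450 = 39.7% — meets 43% limit
LTV: 176,100 ÷ 219,500 = 80.2%, within 85% cap
Row: 798 falls in 740+. Column: 80.2% falls in 79.01–85%. Rate = 8.35%.

8.35%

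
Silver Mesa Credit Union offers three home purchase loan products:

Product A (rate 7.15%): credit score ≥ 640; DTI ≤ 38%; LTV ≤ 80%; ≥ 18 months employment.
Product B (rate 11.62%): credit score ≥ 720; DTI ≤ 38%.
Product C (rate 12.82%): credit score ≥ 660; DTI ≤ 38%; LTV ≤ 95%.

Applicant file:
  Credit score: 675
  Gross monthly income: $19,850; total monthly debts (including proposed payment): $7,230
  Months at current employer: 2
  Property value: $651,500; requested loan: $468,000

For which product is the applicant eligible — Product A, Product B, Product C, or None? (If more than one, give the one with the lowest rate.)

DTI = 7,230/19,850 = 36.4%.
LTV = 468,000/651,500 = 71.8%.
Product A: score 675 ≥ 640; DTI 36.4% ≤ 38%; LTV 71.8% ≤ 80%; employment 2 < 18 mo → does not qualify.
Product B: score 675 < 720; DTI 36.4% ≤ 38% → does not qualify.
Product C: score 675 ≥ 660; DTI 36.4% ≤ 38%; LTV 71.8% ≤ 95% → qualifies.

Product C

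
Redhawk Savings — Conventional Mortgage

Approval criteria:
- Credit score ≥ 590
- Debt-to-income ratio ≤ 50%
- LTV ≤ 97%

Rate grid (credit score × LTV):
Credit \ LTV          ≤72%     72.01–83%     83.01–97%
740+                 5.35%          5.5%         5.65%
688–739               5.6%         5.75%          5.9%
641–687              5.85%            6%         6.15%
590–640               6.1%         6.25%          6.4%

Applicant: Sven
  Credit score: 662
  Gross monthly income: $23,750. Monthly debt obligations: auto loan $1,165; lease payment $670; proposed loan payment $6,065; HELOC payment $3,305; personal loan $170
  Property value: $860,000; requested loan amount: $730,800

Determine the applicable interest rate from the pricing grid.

6.15%

Credit score 662 ≥ 590; Total monthly debts = (1,165 + 670 + 6,065 + 3,305 + 170) = 11,375. DTI = 11,375/23,750 = 47.9% ≤ 50%
Loan-to-value = 730,800/860,000 = 85% — pass (97% max)
Score 662 is in the 641–687 band; LTV 85% is in the 83.01–97% band → 6.15%.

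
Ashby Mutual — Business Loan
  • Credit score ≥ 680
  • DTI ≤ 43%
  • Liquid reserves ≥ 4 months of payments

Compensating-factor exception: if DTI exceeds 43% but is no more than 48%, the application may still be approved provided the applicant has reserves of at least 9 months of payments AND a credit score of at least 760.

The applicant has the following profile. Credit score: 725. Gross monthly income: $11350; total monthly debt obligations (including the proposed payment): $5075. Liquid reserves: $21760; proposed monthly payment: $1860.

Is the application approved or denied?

Denied

Credit score 725 ≥ 680 (meets base)
DTI = 5,075/11,350 = 44.7% > 43% — standard DTI limit exceeded.
Liquid reserves cover 21,760/1,860 = 11.7 months — ≥ 4 required
DTI 44.7% is within the 43%–48% exception band; checking compensating factors.
Reserves 11.7 ≥ 9 months; credit score 725 < 760.
Override conditions not both satisfied; exception does not apply.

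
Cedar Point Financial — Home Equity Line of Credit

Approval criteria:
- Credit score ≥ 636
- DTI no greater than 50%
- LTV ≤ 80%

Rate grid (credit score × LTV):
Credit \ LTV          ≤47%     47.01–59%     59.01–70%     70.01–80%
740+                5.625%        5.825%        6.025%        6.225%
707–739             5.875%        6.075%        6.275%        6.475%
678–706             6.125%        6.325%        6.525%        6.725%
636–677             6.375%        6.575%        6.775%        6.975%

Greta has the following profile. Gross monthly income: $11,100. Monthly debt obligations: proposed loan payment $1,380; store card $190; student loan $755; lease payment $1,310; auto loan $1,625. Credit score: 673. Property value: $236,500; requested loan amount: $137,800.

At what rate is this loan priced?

Credit score 673 ≥ 636; Total monthly debts = (1,380 + 190 + 755 + 1,310 + 1,625) = 5,260. DTI = 5,260/11,100 = 47.4% ≤ 50%
Loan-to-value = 137,800/236,500 = 58.3% — pass (80% max)
Score 673 is in the 636–677 band; LTV 58.3% is in the 47.01–59% band → 6.575%.

6.575%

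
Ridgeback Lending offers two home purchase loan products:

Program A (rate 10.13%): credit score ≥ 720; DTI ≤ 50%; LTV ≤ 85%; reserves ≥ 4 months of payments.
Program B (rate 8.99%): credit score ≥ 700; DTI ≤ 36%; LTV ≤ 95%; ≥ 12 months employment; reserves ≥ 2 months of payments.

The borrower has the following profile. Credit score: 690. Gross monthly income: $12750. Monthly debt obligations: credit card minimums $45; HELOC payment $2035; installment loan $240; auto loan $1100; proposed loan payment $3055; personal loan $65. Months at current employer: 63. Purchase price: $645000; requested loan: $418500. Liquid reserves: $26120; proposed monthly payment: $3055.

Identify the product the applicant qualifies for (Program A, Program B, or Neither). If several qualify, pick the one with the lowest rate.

Total debts = (45 + 2,035 + 240 + 1,100 + 3,055 + 65) = 6,540; DTI = 6,540/12,750 = 51.3%.
LTV = 418,500/645,000 = 64.9%.
Reserves = 26,120/3,055 = 8.5 months.
Program A: score 690 < 720; DTI 51.3% > 50%; LTV 64.9% ≤ 85%; reserves 8.5 ≥ 4 mo → does not qualify.
Program B: score 690 < 700; DTI 51.3% > 36%; LTV 64.9% ≤ 95%; employment 63 ≥ 12 mo; reserves 8.5 ≥ 2 mo → does not qualify.

Neither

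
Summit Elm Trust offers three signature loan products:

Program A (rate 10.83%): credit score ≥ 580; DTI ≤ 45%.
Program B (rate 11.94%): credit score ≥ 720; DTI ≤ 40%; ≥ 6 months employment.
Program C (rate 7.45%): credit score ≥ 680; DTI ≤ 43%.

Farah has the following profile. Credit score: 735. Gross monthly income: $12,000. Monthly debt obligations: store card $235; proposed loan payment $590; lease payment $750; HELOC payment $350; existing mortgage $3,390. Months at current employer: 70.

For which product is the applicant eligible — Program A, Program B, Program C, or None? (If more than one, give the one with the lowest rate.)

Total debts = (235 + 590 + 750 + 350 + 3,390) = 5,315; DTI = 5,315/12,000 = 44.3%.
Program A: score 735 ≥ 580; DTI 44.3% ≤ 45% → qualifies.
Program B: score 735 ≥ 720; DTI 44.3% > 40%; employment 70 ≥ 6 mo → does not qualify.
Program C: score 735 ≥ 680; DTI 44.3% > 43% → does not qualify.

Program A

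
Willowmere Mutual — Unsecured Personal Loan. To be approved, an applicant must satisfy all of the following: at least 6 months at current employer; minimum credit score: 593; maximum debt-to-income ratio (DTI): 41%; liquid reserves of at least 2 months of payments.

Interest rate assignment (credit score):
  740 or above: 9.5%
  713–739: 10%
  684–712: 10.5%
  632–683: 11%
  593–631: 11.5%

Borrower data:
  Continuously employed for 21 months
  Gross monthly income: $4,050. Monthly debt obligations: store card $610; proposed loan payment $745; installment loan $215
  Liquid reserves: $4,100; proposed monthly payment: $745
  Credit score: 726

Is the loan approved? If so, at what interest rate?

Approved at 10%

Credit score 726 ≥ 593 (meets minimum)
Liquid reserves cover 4,100/745 = 5.5 months — ≥ 2 required
Employment 21 ≥ 6 months
Total monthly debts = (610 + 745 + 215) = 1,570. DTI = 1,570/4,050 = 38.8% ≤ 41%
All requirements met. Score 726 falls in the 713–739 tier → 10%.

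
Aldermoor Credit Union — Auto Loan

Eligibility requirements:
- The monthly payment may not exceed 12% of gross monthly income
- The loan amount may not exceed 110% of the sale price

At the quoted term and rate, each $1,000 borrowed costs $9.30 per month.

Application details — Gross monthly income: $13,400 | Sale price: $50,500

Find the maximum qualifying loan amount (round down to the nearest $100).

Payment cap: 12% × $13,400 = $1,608/month.
At $9.30 per $1,000, that supports 1,608/9.30 × 1,000 ≈ $172,903 → $172,900.
LTV cap: 110% × $50,500 = $55,550 → $55,500.
Binding constraint: loan-to-value.

$55,500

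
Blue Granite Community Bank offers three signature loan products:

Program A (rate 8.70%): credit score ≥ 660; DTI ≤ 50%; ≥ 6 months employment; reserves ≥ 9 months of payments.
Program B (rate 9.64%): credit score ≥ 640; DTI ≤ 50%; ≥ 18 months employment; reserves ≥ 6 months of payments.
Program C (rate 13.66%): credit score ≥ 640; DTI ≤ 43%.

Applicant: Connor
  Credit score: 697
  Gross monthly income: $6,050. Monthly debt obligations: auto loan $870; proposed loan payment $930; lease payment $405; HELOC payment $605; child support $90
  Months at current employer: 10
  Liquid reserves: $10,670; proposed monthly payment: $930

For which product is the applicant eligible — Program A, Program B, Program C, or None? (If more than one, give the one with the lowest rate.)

Total debts = (870 + 930 + 405 + 605 + 90) = 2,900; DTI = 2,900/6,050 = 47.9%.
Reserves = 10,670/930 = 11.5 months.
Program A: score 697 ≥ 660; DTI 47.9% ≤ 50%; employment 10 ≥ 6 mo; reserves 11.5 ≥ 9 mo → qualifies.
Program B: score 697 ≥ 640; DTI 47.9% ≤ 50%; employment 10 < 18 mo; reserves 11.5 ≥ 6 mo → does not qualify.
Program C: score 697 ≥ 640; DTI 47.9% > 43% → does not qualify.

Program A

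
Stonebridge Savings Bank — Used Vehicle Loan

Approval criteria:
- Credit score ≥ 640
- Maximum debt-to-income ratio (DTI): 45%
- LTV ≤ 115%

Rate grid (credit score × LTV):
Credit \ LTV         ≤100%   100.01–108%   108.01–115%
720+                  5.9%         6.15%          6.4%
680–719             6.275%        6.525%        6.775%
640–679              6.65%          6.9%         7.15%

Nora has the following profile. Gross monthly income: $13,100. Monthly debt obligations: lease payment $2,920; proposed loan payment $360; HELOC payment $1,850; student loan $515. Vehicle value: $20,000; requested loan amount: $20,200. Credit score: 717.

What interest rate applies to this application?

Credit score 717 ≥ 640; Total monthly debts = (2,920 + 360 + 1,850 + 515) = 5,645. Debt-to-income = 5,645/13,100 = 43.1% — meets 45% limit
LTV = 20,200/20,000 = 101% ≤ 115%
Credit 717 → row 680–719; LTV 101% → column 100.01–108%. Grid cell → 6.525%.

6.525%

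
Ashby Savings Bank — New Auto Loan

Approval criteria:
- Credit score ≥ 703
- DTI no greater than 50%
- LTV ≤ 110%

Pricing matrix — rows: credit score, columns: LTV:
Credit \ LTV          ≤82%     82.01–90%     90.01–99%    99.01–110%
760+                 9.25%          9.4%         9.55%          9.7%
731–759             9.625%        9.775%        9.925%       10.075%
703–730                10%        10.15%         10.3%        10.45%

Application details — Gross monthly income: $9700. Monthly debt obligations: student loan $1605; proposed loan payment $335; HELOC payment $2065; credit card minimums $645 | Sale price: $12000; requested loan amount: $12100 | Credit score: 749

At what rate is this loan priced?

10.075%

Credit score 749 ≥ 703; Total monthly debts = (1,605 + 335 + 2,065 + 645) = 4,650. DTI: 4,650 ÷ 9,700 = 47.9%, within the 50% cap
Loan-to-value = 12,100/12,000 = 100.8% — pass (110% max)
Credit 749 → row 731–759; LTV 100.8% → column 99.01–110%. Grid cell → 10.075%.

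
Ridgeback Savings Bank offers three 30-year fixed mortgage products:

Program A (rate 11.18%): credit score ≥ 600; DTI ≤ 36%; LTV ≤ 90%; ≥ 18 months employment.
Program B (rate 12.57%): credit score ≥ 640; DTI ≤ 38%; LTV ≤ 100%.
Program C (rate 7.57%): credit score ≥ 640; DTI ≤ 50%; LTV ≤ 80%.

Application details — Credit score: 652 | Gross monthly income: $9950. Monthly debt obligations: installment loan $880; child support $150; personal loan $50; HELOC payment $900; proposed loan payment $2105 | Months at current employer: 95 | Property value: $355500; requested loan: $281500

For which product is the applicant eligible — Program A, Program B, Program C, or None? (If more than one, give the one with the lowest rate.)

Program C

Total debts = (880 + 150 + 50 + 900 + 2,105) = 4,085; DTI = 4,085/9,950 = 41.1%.
LTV = 281,500/355,500 = 79.2%.
Program A: score 652 ≥ 600; DTI 41.1% > 36%; LTV 79.2% ≤ 90%; employment 95 ≥ 18 mo → does not qualify.
Program B: score 652 ≥ 640; DTI 41.1% > 38%; LTV 79.2% ≤ 100% → does not qualify.
Program C: score 652 ≥ 640; DTI 41.1% ≤ 50%; LTV 79.2% ≤ 80% → qualifies.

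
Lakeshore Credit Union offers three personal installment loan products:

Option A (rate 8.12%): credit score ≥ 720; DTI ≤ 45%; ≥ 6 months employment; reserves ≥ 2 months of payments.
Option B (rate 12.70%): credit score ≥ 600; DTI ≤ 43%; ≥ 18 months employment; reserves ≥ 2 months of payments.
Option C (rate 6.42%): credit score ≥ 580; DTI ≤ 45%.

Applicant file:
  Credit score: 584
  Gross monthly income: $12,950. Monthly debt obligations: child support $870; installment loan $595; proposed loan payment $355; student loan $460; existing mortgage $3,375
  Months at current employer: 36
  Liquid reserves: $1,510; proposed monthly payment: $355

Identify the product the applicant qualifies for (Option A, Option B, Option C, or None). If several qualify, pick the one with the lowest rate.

Option C

Total debts = (870 + 595 + 355 + 460 + 3,375) = 5,655; DTI = 5,655/12,950 = 43.7%.
Reserves = 1,510/355 = 4.3 months.
Option A: score 584 < 720; DTI 43.7% ≤ 45%; employment 36 ≥ 6 mo; reserves 4.3 ≥ 2 mo → does not qualify.
Option B: score 584 < 600; DTI 43.7% > 43%; employment 36 ≥ 18 mo; reserves 4.3 ≥ 2 mo → does not qualify.
Option C: score 584 ≥ 580; DTI 43.7% ≤ 45% → qualifies.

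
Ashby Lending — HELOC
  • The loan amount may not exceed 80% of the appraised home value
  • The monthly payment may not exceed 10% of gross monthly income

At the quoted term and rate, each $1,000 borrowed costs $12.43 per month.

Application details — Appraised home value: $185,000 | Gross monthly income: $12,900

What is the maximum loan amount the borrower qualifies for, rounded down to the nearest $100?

$103,700

Payment cap: 10% × $12,900 = $1,290/month.
At $12.43 per $1,000, that supports 1,290/12.43 × 1,000 ≈ $103,781 → $103,700.
LTV cap: 80% × $185,000 = $148,000 → $148,000.
Binding constraint: payment-to-income.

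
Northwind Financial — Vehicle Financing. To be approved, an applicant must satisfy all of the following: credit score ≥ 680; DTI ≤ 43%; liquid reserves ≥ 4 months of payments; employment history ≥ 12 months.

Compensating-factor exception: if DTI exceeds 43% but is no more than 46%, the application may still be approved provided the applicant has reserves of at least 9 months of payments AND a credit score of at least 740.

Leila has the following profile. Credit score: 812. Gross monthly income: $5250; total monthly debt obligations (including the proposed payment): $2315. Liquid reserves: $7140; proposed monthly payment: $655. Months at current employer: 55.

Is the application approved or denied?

Credit score 812 ≥ 680 (meets base)
DTI: 2,315 ÷ 5,250 = 44.1%, over the 43% base limit.
Liquid reserves cover 7,140/655 = 10.9 months — ≥ 4 required
Employment 55 ≥ 12 months
44.1% falls in the override range (43%–46%), so the compensating-factor test applies.
Override check — reserves: 10.9 mo (ok); score: 812 (ok).
Both compensating conditions met → exception applies.

Approved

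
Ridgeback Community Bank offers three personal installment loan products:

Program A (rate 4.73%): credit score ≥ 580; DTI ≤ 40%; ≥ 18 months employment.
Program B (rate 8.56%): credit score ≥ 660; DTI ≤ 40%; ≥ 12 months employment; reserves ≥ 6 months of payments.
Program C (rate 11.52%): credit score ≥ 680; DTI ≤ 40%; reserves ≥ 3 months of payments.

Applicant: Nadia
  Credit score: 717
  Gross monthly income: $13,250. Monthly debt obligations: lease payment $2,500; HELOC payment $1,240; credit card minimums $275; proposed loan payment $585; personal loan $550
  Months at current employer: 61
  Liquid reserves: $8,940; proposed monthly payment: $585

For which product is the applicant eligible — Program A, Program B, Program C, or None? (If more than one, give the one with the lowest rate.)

Program A

Total debts = (2,500 + 1,240 + 275 + 585 + 550) = 5,150; DTI = 5,150/13,250 = 38.9%.
Reserves = 8,940/585 = 15.3 months.
Program A: score 717 ≥ 580; DTI 38.9% ≤ 40%; employment 61 ≥ 18 mo → qualifies.
Program B: score 717 ≥ 660; DTI 38.9% ≤ 40%; employment 61 ≥ 12 mo; reserves 15.3 ≥ 6 mo → qualifies.
Program C: score 717 ≥ 680; DTI 38.9% ≤ 40%; reserves 15.3 ≥ 3 mo → qualifies.
Qualifying: Program A, Program B, Program C. Lowest rate is 4.73% → Program A.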